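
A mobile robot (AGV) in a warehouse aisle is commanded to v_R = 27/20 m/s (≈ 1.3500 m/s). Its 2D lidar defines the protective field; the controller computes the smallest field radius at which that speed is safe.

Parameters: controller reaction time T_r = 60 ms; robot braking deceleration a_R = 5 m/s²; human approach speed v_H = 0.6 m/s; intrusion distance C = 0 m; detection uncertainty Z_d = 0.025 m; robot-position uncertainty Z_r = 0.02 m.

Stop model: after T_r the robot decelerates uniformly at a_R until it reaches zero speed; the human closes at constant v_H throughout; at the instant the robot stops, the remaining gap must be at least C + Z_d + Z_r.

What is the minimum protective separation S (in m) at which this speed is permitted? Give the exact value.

braking lasts T_s = (27/20)/5 = 0.2700 s
robot in T_r: 1.3500·0.0600 = 0.0810 m
robot covers 1.3500·0.2700 − ½·5.0000·0.2700² = 0.1822 m while stopping
human closes 0.6000·0.3300 = 0.1980 m
margins: 0.0000+0.0250+0.0200 = 0.0450 m
S_min ≈ 0.0810+0.1822+0.1980+0.0450  ⇒  S_min = 81/160 m

S_min = 81/160 m = 0.5062 m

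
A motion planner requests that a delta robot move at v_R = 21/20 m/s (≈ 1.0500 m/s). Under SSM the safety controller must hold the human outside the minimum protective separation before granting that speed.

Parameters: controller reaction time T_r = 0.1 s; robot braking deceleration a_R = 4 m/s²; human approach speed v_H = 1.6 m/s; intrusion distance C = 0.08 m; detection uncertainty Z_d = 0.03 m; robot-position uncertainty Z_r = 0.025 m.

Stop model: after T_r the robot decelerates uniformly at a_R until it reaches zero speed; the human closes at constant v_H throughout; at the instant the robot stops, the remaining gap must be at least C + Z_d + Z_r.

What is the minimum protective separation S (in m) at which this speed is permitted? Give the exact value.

S_min = 613/640 m = 0.9578 m

braking lasts T_s = (21/20)/4 = 0.2625 s
reaction-phase robot travel = 1.0500·0.1000 = 0.1050 m
braking distance = 1.0500²/(2·4.0000) = 0.1378 m
human closes 1.6000·0.3625 = 0.5800 m
margins: 0.0800+0.0300+0.0250 = 0.1350 m
S_min ≈ 0.1050+0.1378+0.5800+0.1350  ⇒  S_min = 613/640 m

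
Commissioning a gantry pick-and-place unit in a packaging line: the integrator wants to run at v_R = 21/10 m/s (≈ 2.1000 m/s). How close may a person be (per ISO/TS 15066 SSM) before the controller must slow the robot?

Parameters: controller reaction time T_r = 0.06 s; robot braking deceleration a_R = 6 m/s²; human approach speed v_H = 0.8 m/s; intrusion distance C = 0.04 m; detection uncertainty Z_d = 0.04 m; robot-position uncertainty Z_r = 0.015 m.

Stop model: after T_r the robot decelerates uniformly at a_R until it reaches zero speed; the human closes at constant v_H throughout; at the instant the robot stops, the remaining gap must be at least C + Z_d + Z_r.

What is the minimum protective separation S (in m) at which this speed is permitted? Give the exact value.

S_min = 1833/2000 m = 0.9165 m

braking lasts T_s = (21/10)/6 = 0.3500 s
robot covers v_R·T_r = 2.1000·0.0600 = 0.1260 m before braking
braking distance = 2.1000²/(2·6.0000) = 0.3675 m
human closes 0.8000·0.4100 = 0.3280 m
C+Z_d+Z_r = 0.0400+0.0400+0.0150 = 0.0950 m
S_min ≈ 0.1260+0.3675+0.3280+0.0950  ⇒  S_min = 1833/2000 m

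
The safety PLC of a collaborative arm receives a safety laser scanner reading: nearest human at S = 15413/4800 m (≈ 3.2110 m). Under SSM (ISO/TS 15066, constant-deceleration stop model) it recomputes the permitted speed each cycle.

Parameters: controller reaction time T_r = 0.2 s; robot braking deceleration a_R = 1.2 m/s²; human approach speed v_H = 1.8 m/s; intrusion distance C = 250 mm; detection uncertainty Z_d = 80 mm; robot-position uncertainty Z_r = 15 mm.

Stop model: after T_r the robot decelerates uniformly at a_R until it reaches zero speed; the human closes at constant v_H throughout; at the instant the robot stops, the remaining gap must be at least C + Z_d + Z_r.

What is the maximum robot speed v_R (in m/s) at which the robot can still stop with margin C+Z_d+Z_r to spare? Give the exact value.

v_R_max = 23/20 m/s = 1.1500 m/s

quadratic (5/12)·v² + (17/10)·v + (-12029/4800) = 0
  disc = (17/10)² − 4·(5/12)·(-12029/4800) = 101761/14400 ; √disc = 319/120
  v_R = (−(17/10) + 319/120) / (2·(5/12)) = 23/20 m/s
check:
T_s = v_R/a_R = (23/20)/(6/5) = 0.9583 s
robot in T_r: 1.1500·0.2000 = 0.2300 m
braking distance = 1.1500²/(2·1.2000) = 0.5510 m
human closes 1.8000·1.1583 = 2.0850 m
C+Z_d+Z_r = 0.2500+0.0800+0.0150 = 0.3450 m
sum ≈ 0.2300+0.5510+2.0850+0.3450 ≈ 3.2110 m = S ✓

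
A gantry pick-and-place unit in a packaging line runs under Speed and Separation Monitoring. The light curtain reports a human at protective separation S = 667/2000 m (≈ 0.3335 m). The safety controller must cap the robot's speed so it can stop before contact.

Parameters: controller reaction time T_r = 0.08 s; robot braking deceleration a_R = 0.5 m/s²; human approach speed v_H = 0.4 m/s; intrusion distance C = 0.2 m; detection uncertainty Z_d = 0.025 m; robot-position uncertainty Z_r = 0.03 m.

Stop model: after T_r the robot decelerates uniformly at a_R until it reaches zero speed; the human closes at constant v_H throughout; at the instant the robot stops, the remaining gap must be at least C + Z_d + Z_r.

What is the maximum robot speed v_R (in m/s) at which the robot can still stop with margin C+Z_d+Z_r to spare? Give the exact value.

quadratic (1)·v² + (22/25)·v + (-93/2000) = 0
  disc = (22/25)² − 4·(1)·(-93/2000) = 2401/2500 ; √disc = 49/50
  v_R = (−(22/25) + 49/50) / (2·(1)) = 1/20 m/s
check:
T_s = v_R/a_R = (1/20)/(1/2) = 0.1000 s
reaction-phase robot travel = 0.0500·0.0800 = 0.0040 m
robot under decel: 0.0500²/(2·0.5000) = 0.0025 m
human closes 0.4000·0.1800 = 0.0720 m
margins: 0.2000+0.0250+0.0300 = 0.2550 m
sum ≈ 0.0040+0.0025+0.0720+0.2550 ≈ 0.3335 m = S ✓

v_R_max = 1/20 m/s = 0.0500 m/s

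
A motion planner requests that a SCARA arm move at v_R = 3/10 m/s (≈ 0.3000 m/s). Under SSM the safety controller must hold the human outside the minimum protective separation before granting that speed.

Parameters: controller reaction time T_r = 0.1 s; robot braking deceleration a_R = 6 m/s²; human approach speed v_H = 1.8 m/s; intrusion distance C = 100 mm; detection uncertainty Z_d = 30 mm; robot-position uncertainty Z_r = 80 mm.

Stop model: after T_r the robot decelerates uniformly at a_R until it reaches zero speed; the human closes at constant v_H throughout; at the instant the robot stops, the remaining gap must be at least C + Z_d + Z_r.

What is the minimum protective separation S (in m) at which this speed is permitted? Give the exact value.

braking lasts T_s = (3/10)/6 = 0.0500 s
reaction-phase robot travel = 0.3000·0.1000 = 0.0300 m
robot covers 0.3000·0.0500 − ½·6.0000·0.0500² = 0.0075 m while stopping
person approaches 1.8000·(0.1000+0.0500) = 0.2700 m
C+Z_d+Z_r = 0.1000+0.0300+0.0800 = 0.2100 m
S_min ≈ 0.0300+0.0075+0.2700+0.2100  ⇒  S_min = 207/400 m

S_min = 207/400 m = 0.5175 m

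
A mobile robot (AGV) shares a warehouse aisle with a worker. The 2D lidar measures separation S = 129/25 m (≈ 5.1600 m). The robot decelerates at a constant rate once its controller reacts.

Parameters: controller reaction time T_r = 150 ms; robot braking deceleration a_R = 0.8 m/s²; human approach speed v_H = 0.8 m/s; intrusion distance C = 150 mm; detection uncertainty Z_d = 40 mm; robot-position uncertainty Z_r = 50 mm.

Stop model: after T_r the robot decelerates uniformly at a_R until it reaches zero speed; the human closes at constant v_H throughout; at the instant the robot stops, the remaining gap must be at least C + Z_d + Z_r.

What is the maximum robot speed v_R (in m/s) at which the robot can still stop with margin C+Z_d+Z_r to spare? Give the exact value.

v_R_max = 2 m/s = 2.0000 m/s

collect terms ⇒ (5/8)·v_R² + (23/20)·v_R + (-24/5) = 0
  disc = (23/20)² − 4·(5/8)·(-24/5) = 5329/400 ; √disc = 73/20
  v_R = (−(23/20) + 73/20) / (2·(5/8)) = 2 m/s
check:
T_s = v_R/a_R = 2/(4/5) = 2.5000 s
robot in T_r: 2.0000·0.1500 = 0.3000 m
robot under decel: 2.0000²/(2·0.8000) = 2.5000 m
human closes 0.8000·2.6500 = 2.1200 m
C+Z_d+Z_r = 0.1500+0.0400+0.0500 = 0.2400 m
sum ≈ 0.3000+2.5000+2.1200+0.2400 ≈ 5.1600 m = S ✓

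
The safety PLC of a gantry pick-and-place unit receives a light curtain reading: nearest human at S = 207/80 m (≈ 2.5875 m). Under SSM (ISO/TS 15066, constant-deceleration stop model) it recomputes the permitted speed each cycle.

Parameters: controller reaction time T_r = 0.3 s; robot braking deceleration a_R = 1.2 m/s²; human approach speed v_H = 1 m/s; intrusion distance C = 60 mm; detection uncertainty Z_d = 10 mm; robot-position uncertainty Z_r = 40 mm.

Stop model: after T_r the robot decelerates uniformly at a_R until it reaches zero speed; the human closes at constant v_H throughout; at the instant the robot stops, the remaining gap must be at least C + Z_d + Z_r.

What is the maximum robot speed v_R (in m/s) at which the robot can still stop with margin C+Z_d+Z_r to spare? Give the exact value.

at the boundary: (5/12)·v² + (17/15)·v + (-871/400) = 0
  disc = (17/15)² − 4·(5/12)·(-871/400) = 17689/3600 ; √disc = 133/60
  v_R = (−(17/15) + 133/60) / (2·(5/12)) = 13/10 m/s
check:
stop time T_s = (13/10)/(6/5) = 1.0833 s
robot in T_r: 1.3000·0.3000 = 0.3900 m
braking distance = 1.3000²/(2·1.2000) = 0.7042 m
human over T_r+T_s: 1.0000·(0.3000+1.0833) = 1.3833 m
residual clearance needed = 0.0600+0.0100+0.0400 = 0.1100 m
sum ≈ 0.3900+0.7042+1.3833+0.1100 ≈ 2.5875 m = S ✓

v_R_max = 13/10 m/s = 1.3000 m/s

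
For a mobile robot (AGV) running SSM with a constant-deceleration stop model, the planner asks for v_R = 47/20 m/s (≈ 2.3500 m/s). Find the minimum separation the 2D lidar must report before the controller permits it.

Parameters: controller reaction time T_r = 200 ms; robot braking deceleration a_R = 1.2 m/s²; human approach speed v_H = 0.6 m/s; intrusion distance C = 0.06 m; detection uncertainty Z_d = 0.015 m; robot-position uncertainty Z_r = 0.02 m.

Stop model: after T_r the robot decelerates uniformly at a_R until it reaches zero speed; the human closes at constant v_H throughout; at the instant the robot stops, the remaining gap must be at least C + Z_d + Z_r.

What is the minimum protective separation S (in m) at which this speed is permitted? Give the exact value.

stop time T_s = (47/20)/(6/5) = 1.9583 s
reaction-phase robot travel = 2.3500·0.2000 = 0.4700 m
robot under decel: 2.3500²/(2·1.2000) = 2.3010 m
human over T_r+T_s: 0.6000·(0.2000+1.9583) = 1.2950 m
margins: 0.0600+0.0150+0.0200 = 0.0950 m
S_min ≈ 0.4700+2.3010+1.2950+0.0950  ⇒  S_min = 19973/4800 m

S_min = 19973/4800 m = 4.1610 m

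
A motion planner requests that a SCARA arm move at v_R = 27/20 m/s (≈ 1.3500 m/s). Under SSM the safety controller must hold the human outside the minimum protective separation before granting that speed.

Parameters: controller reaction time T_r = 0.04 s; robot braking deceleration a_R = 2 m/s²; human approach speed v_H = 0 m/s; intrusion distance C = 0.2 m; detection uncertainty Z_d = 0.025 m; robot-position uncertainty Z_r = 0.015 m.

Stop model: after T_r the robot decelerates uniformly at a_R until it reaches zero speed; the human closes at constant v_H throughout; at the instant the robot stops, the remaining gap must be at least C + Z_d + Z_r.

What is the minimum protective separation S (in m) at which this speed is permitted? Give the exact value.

T_s = v_R/a_R = (27/20)/2 = 0.6750 s
reaction-phase robot travel = 1.3500·0.0400 = 0.0540 m
braking distance = 1.3500²/(2·2.0000) = 0.4556 m
human closes 0.0000·0.7150 = 0.0000 m
residual clearance needed = 0.2000+0.0250+0.0150 = 0.2400 m
S_min ≈ 0.0540+0.4556+0.0000+0.2400  ⇒  S_min = 5997/8000 m

S_min = 5997/8000 m = 0.7496 m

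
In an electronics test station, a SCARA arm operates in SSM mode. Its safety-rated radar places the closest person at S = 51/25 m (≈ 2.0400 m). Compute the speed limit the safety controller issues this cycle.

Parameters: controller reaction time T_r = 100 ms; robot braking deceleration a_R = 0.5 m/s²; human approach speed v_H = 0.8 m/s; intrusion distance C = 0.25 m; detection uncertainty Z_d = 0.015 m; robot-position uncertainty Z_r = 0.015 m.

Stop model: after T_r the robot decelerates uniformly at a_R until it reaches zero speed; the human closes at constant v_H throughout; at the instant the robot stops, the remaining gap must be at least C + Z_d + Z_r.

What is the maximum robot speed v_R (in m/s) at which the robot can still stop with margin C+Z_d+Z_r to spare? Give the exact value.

collect terms ⇒ (1)·v_R² + (17/10)·v_R + (-42/25) = 0
  disc = (17/10)² − 4·(1)·(-42/25) = 961/100 ; √disc = 31/10
  v_R = (−(17/10) + 31/10) / (2·(1)) = 7/10 m/s
check:
braking lasts T_s = (7/10)/(1/2) = 1.4000 s
robot in T_r: 0.7000·0.1000 = 0.0700 m
robot covers 0.7000·1.4000 − ½·0.5000·1.4000² = 0.4900 m while stopping
human closes 0.8000·1.5000 = 1.2000 m
residual clearance needed = 0.2500+0.0150+0.0150 = 0.2800 m
sum ≈ 0.0700+0.4900+1.2000+0.2800 ≈ 2.0400 m = S ✓

v_R_max = 7/10 m/s = 0.7000 m/s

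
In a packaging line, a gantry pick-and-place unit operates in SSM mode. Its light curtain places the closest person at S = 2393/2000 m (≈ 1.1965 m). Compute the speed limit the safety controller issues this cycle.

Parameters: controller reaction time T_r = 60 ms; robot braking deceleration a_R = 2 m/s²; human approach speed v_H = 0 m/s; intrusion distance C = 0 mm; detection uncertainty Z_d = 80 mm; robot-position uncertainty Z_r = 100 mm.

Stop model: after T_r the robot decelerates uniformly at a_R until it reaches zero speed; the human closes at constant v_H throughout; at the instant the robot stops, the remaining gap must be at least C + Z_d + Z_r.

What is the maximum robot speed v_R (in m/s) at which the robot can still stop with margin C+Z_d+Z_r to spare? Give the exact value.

at the boundary: (1/4)·v² + (3/50)·v + (-2033/2000) = 0
  disc = (3/50)² − 4·(1/4)·(-2033/2000) = 10201/10000 ; √disc = 101/100
  v_R = (−(3/50) + 101/100) / (2·(1/4)) = 19/10 m/s
check:
braking lasts T_s = (19/10)/2 = 0.9500 s
reaction-phase robot travel = 1.9000·0.0600 = 0.1140 m
robot covers 1.9000·0.9500 − ½·2.0000·0.9500² = 0.9025 m while stopping
human closes 0.0000·1.0100 = 0.0000 m
margins: 0.0000+0.0800+0.1000 = 0.1800 m
sum ≈ 0.1140+0.9025+0.0000+0.1800 ≈ 1.1965 m = S ✓

v_R_max = 19/10 m/s = 1.9000 m/s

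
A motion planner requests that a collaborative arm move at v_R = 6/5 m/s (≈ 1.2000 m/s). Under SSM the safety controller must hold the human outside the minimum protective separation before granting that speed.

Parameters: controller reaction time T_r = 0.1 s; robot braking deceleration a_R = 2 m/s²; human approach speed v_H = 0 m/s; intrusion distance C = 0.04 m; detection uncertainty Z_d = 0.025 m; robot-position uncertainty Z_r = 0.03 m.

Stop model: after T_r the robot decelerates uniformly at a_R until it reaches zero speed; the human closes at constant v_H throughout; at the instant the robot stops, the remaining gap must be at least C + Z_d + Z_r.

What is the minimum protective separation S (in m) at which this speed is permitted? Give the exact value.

T_s = v_R/a_R = (6/5)/2 = 0.6000 s
robot in T_r: 1.2000·0.1000 = 0.1200 m
robot under decel: 1.2000²/(2·2.0000) = 0.3600 m
person approaches 0.0000·(0.1000+0.6000) = 0.0000 m
C+Z_d+Z_r = 0.0400+0.0250+0.0300 = 0.0950 m
S_min ≈ 0.1200+0.3600+0.0000+0.0950  ⇒  S_min = 23/40 m

S_min = 23/40 m = 0.5750 m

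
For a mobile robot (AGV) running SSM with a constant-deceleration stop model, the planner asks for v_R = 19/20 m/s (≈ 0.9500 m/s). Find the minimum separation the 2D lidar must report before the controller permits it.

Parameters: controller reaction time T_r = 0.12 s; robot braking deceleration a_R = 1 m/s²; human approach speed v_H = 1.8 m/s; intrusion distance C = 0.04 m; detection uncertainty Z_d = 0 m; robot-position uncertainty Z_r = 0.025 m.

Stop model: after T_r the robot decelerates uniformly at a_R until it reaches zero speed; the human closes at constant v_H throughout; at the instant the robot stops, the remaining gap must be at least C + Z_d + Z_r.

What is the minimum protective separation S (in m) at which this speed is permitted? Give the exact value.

S_min = 409/160 m = 2.5562 m

stop time T_s = (19/20)/1 = 0.9500 s
reaction-phase robot travel = 0.9500·0.1200 = 0.1140 m
braking distance = 0.9500²/(2·1.0000) = 0.4512 m
human closes 1.8000·1.0700 = 1.9260 m
margins: 0.0400+0.0000+0.0250 = 0.0650 m
S_min ≈ 0.1140+0.4512+1.9260+0.0650  ⇒  S_min = 409/160 m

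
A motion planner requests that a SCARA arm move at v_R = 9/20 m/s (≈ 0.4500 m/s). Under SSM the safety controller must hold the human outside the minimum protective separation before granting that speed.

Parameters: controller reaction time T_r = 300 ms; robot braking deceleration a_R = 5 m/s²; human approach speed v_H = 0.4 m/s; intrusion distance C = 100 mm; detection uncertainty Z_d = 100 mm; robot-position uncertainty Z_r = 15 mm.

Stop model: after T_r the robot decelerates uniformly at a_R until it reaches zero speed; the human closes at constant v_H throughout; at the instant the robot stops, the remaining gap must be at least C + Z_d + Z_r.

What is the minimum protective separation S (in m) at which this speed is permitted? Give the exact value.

braking lasts T_s = (9/20)/5 = 0.0900 s
robot covers v_R·T_r = 0.4500·0.3000 = 0.1350 m before braking
robot under decel: 0.4500²/(2·5.0000) = 0.0203 m
human closes 0.4000·0.3900 = 0.1560 m
C+Z_d+Z_r = 0.1000+0.1000+0.0150 = 0.2150 m
S_min ≈ 0.1350+0.0203+0.1560+0.2150  ⇒  S_min = 421/800 m

S_min = 421/800 m = 0.5262 m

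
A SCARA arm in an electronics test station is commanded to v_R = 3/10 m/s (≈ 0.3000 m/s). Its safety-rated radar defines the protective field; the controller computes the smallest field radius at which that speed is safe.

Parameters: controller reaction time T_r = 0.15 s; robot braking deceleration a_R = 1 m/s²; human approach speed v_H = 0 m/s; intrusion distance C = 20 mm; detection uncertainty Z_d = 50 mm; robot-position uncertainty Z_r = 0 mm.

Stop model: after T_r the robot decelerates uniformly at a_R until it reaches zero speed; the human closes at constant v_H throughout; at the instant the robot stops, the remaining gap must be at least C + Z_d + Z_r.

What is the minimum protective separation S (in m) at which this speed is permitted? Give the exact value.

S_min = 4/25 m = 0.1600 m

braking lasts T_s = (3/10)/1 = 0.3000 s
reaction-phase robot travel = 0.3000·0.1500 = 0.0450 m
robot under decel: 0.3000²/(2·1.0000) = 0.0450 m
person approaches 0.0000·(0.1500+0.3000) = 0.0000 m
margins: 0.0200+0.0500+0.0000 = 0.0700 m
S_min ≈ 0.0450+0.0450+0.0000+0.0700  ⇒  S_min = 4/25 m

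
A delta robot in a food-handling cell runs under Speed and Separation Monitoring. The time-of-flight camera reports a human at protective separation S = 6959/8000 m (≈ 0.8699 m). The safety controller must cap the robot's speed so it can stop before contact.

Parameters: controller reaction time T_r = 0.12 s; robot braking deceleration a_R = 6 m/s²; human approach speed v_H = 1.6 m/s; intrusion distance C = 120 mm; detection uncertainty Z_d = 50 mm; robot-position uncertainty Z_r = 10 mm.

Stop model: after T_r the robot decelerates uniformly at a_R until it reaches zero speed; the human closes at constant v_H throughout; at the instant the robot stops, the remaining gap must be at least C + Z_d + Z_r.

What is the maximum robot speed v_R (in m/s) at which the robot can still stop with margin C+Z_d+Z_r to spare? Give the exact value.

v_R_max = 21/20 m/s = 1.0500 m/s

at the boundary: (1/12)·v² + (29/75)·v + (-3983/8000) = 0
  disc = (29/75)² − 4·(1/12)·(-3983/8000) = 113569/360000 ; √disc = 337/600
  v_R = (−(29/75) + 337/600) / (2·(1/12)) = 21/20 m/s
check:
T_s = v_R/a_R = (21/20)/6 = 0.1750 s
robot covers v_R·T_r = 1.0500·0.1200 = 0.1260 m before braking
braking distance = 1.0500²/(2·6.0000) = 0.0919 m
human over T_r+T_s: 1.6000·(0.1200+0.1750) = 0.4720 m
C+Z_d+Z_r = 0.1200+0.0500+0.0100 = 0.1800 m
sum ≈ 0.1260+0.0919+0.4720+0.1800 ≈ 0.8699 m = S ✓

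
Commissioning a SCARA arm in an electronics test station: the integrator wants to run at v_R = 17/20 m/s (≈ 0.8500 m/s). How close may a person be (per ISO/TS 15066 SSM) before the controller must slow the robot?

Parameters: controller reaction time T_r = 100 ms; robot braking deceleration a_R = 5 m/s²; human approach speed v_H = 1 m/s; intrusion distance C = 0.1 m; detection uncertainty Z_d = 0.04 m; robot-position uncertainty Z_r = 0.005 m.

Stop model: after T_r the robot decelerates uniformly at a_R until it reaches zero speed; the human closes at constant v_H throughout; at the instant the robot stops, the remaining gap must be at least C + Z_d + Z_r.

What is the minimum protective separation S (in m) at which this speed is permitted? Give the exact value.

T_s = v_R/a_R = (17/20)/5 = 0.1700 s
reaction-phase robot travel = 0.8500·0.1000 = 0.0850 m
robot under decel: 0.8500²/(2·5.0000) = 0.0722 m
human closes 1.0000·0.2700 = 0.2700 m
C+Z_d+Z_r = 0.1000+0.0400+0.0050 = 0.1450 m
S_min ≈ 0.0850+0.0722+0.2700+0.1450  ⇒  S_min = 2289/4000 m

S_min = 2289/4000 m = 0.5723 m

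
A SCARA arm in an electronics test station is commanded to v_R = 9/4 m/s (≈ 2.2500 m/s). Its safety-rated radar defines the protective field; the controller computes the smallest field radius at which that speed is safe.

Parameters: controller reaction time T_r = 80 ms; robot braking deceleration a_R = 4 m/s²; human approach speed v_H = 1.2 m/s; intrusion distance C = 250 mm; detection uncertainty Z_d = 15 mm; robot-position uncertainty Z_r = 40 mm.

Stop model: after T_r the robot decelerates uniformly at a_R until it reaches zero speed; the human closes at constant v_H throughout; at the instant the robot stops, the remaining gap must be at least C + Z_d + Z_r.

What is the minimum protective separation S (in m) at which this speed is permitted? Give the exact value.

braking lasts T_s = (9/4)/4 = 0.5625 s
robot covers v_R·T_r = 2.2500·0.0800 = 0.1800 m before braking
robot under decel: 2.2500²/(2·4.0000) = 0.6328 m
person approaches 1.2000·(0.0800+0.5625) = 0.7710 m
residual clearance needed = 0.2500+0.0150+0.0400 = 0.3050 m
S_min ≈ 0.1800+0.6328+0.7710+0.3050  ⇒  S_min = 30221/16000 m

S_min = 30221/16000 m = 1.8888 m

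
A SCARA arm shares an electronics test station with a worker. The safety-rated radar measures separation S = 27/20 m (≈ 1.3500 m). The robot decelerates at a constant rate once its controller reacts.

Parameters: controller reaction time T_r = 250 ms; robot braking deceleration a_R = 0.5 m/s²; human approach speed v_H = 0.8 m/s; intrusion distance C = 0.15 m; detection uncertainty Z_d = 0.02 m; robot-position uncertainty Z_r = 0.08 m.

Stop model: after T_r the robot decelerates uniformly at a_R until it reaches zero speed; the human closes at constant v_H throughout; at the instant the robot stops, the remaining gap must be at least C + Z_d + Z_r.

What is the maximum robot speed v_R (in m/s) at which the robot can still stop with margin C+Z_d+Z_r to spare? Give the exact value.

v_R_max = 2/5 m/s = 0.4000 m/s

quadratic (1)·v² + (37/20)·v + (-9/10) = 0
  disc = (37/20)² − 4·(1)·(-9/10) = 2809/400 ; √disc = 53/20
  v_R = (−(37/20) + 53/20) / (2·(1)) = 2/5 m/s
check:
T_s = v_R/a_R = (2/5)/(1/2) = 0.8000 s
robot in T_r: 0.4000·0.2500 = 0.1000 m
braking distance = 0.4000²/(2·0.5000) = 0.1600 m
human closes 0.8000·1.0500 = 0.8400 m
margins: 0.1500+0.0200+0.0800 = 0.2500 m
sum ≈ 0.1000+0.1600+0.8400+0.2500 ≈ 1.3500 m = S ✓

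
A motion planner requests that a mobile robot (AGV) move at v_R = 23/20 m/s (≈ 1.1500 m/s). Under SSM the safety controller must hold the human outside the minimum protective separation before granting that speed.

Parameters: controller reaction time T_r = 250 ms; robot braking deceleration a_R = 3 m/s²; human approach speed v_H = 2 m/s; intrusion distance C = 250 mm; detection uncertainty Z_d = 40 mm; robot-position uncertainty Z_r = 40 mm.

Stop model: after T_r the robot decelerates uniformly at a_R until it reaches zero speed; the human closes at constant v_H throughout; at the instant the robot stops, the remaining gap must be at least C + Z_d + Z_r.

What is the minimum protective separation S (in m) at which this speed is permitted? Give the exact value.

S_min = 5051/2400 m = 2.1046 m

stop time T_s = (23/20)/3 = 0.3833 s
reaction-phase robot travel = 1.1500·0.2500 = 0.2875 m
braking distance = 1.1500²/(2·3.0000) = 0.2204 m
person approaches 2.0000·(0.2500+0.3833) = 1.2667 m
residual clearance needed = 0.2500+0.0400+0.0400 = 0.3300 m
S_min ≈ 0.2875+0.2204+1.2667+0.3300  ⇒  S_min = 5051/2400 m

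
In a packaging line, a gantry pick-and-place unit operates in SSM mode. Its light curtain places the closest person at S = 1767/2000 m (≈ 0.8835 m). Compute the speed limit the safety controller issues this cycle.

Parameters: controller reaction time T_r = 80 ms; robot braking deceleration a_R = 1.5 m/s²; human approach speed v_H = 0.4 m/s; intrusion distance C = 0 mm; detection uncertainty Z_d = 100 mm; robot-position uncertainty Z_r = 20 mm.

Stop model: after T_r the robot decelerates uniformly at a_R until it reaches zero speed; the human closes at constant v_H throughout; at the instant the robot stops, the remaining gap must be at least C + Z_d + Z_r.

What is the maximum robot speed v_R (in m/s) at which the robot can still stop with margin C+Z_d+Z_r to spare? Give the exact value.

quadratic (1/3)·v² + (26/75)·v + (-1463/2000) = 0
  disc = (26/75)² − 4·(1/3)·(-1463/2000) = 24649/22500 ; √disc = 157/150
  v_R = (−(26/75) + 157/150) / (2·(1/3)) = 21/20 m/s
check:
T_s = v_R/a_R = (21/20)/(3/2) = 0.7000 s
robot covers v_R·T_r = 1.0500·0.0800 = 0.0840 m before braking
robot under decel: 1.0500²/(2·1.5000) = 0.3675 m
human closes 0.4000·0.7800 = 0.3120 m
margins: 0.0000+0.1000+0.0200 = 0.1200 m
sum ≈ 0.0840+0.3675+0.3120+0.1200 ≈ 0.8835 m = S ✓

v_R_max = 21/20 m/s = 1.0500 m/s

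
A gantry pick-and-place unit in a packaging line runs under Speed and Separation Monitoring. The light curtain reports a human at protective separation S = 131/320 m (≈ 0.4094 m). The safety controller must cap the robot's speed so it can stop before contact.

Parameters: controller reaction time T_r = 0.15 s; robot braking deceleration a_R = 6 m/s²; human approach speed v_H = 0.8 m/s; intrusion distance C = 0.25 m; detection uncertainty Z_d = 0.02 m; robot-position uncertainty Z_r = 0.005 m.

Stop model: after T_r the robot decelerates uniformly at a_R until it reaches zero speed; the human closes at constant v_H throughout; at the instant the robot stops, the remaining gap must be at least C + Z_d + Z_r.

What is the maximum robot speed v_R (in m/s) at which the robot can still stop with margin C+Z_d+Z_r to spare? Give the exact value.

v_R_max = 1/20 m/s = 0.0500 m/s

collect terms ⇒ (1/12)·v_R² + (17/60)·v_R + (-23/1600) = 0
  disc = (17/60)² − 4·(1/12)·(-23/1600) = 49/576 ; √disc = 7/24
  v_R = (−(17/60) + 7/24) / (2·(1/12)) = 1/20 m/s
check:
stop time T_s = (1/20)/6 = 0.0083 s
robot in T_r: 0.0500·0.1500 = 0.0075 m
braking distance = 0.0500²/(2·6.0000) = 0.0002 m
human closes 0.8000·0.1583 = 0.1267 m
residual clearance needed = 0.2500+0.0200+0.0050 = 0.2750 m
sum ≈ 0.0075+0.0002+0.1267+0.2750 ≈ 0.4094 m = S ✓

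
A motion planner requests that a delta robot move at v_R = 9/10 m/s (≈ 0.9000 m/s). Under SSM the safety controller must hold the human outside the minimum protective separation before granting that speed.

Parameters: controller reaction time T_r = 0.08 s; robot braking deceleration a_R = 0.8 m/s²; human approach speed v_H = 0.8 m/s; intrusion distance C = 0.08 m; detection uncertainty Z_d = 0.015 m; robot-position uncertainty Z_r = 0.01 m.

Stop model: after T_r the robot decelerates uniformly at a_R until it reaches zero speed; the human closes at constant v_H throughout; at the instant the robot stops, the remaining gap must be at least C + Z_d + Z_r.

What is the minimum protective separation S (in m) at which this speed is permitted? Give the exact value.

braking lasts T_s = (9/10)/(4/5) = 1.1250 s
robot covers v_R·T_r = 0.9000·0.0800 = 0.0720 m before braking
braking distance = 0.9000²/(2·0.8000) = 0.5062 m
person approaches 0.8000·(0.0800+1.1250) = 0.9640 m
margins: 0.0800+0.0150+0.0100 = 0.1050 m
S_min ≈ 0.0720+0.5062+0.9640+0.1050  ⇒  S_min = 6589/4000 m

S_min = 6589/4000 m = 1.6473 m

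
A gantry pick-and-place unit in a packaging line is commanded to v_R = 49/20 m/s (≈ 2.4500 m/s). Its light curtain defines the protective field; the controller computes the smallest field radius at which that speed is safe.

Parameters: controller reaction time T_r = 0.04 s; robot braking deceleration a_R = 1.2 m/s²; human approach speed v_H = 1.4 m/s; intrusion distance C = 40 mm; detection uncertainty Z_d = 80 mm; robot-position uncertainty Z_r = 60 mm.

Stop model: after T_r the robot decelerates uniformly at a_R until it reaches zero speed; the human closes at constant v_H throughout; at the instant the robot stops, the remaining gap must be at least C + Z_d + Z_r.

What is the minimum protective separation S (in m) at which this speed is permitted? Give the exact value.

S_min = 45547/8000 m = 5.6934 m

braking lasts T_s = (49/20)/(6/5) = 2.0417 s
robot covers v_R·T_r = 2.4500·0.0400 = 0.0980 m before braking
braking distance = 2.4500²/(2·1.2000) = 2.5010 m
person approaches 1.4000·(0.0400+2.0417) = 2.9143 m
residual clearance needed = 0.0400+0.0800+0.0600 = 0.1800 m
S_min ≈ 0.0980+2.5010+2.9143+0.1800  ⇒  S_min = 45547/8000 m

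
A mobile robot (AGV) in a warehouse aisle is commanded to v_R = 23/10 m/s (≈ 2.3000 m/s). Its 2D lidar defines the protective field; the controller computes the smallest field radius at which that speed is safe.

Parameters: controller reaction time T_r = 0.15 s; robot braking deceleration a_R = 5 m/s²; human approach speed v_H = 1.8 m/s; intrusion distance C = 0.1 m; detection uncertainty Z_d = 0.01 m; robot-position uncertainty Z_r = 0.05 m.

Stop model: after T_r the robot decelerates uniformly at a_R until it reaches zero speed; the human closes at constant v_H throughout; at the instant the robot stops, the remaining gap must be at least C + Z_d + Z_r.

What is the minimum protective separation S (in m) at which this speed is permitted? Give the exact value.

S_min = 533/250 m = 2.1320 m

stop time T_s = (23/10)/5 = 0.4600 s
reaction-phase robot travel = 2.3000·0.1500 = 0.3450 m
robot covers 2.3000·0.4600 − ½·5.0000·0.4600² = 0.5290 m while stopping
human closes 1.8000·0.6100 = 1.0980 m
C+Z_d+Z_r = 0.1000+0.0100+0.0500 = 0.1600 m
S_min ≈ 0.3450+0.5290+1.0980+0.1600  ⇒  S_min = 533/250 m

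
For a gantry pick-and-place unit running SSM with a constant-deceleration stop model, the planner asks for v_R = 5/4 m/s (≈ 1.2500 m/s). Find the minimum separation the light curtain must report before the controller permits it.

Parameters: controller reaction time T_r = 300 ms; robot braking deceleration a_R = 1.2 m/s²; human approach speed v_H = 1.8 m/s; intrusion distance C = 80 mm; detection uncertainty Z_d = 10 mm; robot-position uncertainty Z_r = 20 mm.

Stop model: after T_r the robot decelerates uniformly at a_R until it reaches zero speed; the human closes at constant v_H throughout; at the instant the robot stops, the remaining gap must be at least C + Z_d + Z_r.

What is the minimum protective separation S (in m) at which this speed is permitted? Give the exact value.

S_min = 3409/960 m = 3.5510 m

braking lasts T_s = (5/4)/(6/5) = 1.0417 s
robot in T_r: 1.2500·0.3000 = 0.3750 m
braking distance = 1.2500²/(2·1.2000) = 0.6510 m
person approaches 1.8000·(0.3000+1.0417) = 2.4150 m
residual clearance needed = 0.0800+0.0100+0.0200 = 0.1100 m
S_min ≈ 0.3750+0.6510+2.4150+0.1100  ⇒  S_min = 3409/960 m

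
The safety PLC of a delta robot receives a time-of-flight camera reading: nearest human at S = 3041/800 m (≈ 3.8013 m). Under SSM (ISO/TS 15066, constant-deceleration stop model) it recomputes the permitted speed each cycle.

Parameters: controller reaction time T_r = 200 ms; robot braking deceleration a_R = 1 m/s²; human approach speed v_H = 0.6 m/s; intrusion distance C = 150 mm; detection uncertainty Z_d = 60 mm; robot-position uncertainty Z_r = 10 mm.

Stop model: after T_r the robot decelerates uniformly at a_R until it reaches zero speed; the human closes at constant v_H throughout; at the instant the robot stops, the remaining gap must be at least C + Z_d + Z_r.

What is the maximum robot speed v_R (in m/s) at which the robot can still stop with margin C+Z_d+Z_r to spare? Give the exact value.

quadratic (1/2)·v² + (4/5)·v + (-2769/800) = 0
  disc = (4/5)² − 4·(1/2)·(-2769/800) = 121/16 ; √disc = 11/4
  v_R = (−(4/5) + 11/4) / (2·(1/2)) = 39/20 m/s
check:
stop time T_s = (39/20)/1 = 1.9500 s
reaction-phase robot travel = 1.9500·0.2000 = 0.3900 m
robot covers 1.9500·1.9500 − ½·1.0000·1.9500² = 1.9013 m while stopping
human over T_r+T_s: 0.6000·(0.2000+1.9500) = 1.2900 m
margins: 0.1500+0.0600+0.0100 = 0.2200 m
sum ≈ 0.3900+1.9013+1.2900+0.2200 ≈ 3.8013 m = S ✓

v_R_max = 39/20 m/s = 1.9500 m/s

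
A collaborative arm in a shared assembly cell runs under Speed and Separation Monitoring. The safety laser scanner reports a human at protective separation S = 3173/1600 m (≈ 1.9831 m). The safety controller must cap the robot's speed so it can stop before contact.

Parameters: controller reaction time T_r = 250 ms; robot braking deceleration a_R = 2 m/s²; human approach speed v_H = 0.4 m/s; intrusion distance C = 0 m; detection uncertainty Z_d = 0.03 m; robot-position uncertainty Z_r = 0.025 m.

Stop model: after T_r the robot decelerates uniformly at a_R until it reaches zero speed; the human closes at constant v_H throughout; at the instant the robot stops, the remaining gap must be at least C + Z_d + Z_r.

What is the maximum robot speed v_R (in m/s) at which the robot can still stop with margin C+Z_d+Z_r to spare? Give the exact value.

quadratic (1/4)·v² + (9/20)·v + (-117/64) = 0
  disc = (9/20)² − 4·(1/4)·(-117/64) = 3249/1600 ; √disc = 57/40
  v_R = (−(9/20) + 57/40) / (2·(1/4)) = 39/20 m/s
check:
T_s = v_R/a_R = (39/20)/2 = 0.9750 s
robot in T_r: 1.9500·0.2500 = 0.4875 m
robot under decel: 1.9500²/(2·2.0000) = 0.9506 m
person approaches 0.4000·(0.2500+0.9750) = 0.4900 m
C+Z_d+Z_r = 0.0000+0.0300+0.0250 = 0.0550 m
sum ≈ 0.4875+0.9506+0.4900+0.0550 ≈ 1.9831 m = S ✓

v_R_max = 39/20 m/s = 1.9500 m/s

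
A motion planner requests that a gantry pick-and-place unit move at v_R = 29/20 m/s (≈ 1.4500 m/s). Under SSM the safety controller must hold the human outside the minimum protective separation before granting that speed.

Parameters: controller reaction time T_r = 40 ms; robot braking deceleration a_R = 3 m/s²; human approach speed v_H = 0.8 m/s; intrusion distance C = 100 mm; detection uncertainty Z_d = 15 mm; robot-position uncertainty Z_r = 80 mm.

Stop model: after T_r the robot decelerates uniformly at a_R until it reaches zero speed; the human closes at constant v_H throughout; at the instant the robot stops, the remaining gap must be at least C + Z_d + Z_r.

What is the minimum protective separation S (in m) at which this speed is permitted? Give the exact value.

S_min = 2453/2400 m = 1.0221 m

T_s = v_R/a_R = (29/20)/3 = 0.4833 s
reaction-phase robot travel = 1.4500·0.0400 = 0.0580 m
robot under decel: 1.4500²/(2·3.0000) = 0.3504 m
person approaches 0.8000·(0.0400+0.4833) = 0.4187 m
C+Z_d+Z_r = 0.1000+0.0150+0.0800 = 0.1950 m
S_min ≈ 0.0580+0.3504+0.4187+0.1950  ⇒  S_min = 2453/2400 m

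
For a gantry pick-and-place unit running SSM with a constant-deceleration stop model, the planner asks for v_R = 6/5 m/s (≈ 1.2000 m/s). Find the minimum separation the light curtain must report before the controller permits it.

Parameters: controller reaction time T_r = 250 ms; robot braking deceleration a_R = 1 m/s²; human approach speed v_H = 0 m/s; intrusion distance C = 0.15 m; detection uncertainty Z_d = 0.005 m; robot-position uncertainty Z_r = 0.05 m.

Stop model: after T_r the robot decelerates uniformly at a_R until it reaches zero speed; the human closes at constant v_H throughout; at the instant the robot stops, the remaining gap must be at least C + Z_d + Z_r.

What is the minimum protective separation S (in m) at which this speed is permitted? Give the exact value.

S_min = 49/40 m = 1.2250 m

braking lasts T_s = (6/5)/1 = 1.2000 s
robot in T_r: 1.2000·0.2500 = 0.3000 m
robot under decel: 1.2000²/(2·1.0000) = 0.7200 m
human over T_r+T_s: 0.0000·(0.2500+1.2000) = 0.0000 m
C+Z_d+Z_r = 0.1500+0.0050+0.0500 = 0.2050 m
S_min ≈ 0.3000+0.7200+0.0000+0.2050  ⇒  S_min = 49/40 m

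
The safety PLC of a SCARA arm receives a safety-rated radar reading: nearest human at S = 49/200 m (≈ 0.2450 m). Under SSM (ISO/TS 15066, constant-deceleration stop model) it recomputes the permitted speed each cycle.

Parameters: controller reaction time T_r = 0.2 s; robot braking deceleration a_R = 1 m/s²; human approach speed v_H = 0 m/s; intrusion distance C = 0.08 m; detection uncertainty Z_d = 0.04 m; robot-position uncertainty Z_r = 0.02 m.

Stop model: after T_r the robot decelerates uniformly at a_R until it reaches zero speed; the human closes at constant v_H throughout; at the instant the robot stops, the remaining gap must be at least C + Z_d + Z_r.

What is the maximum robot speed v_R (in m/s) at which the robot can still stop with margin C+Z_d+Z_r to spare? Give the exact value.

at the boundary: (1/2)·v² + (1/5)·v + (-21/200) = 0
  disc = (1/5)² − 4·(1/2)·(-21/200) = 1/4 ; √disc = 1/2
  v_R = (−(1/5) + 1/2) / (2·(1/2)) = 3/10 m/s
check:
stop time T_s = (3/10)/1 = 0.3000 s
robot covers v_R·T_r = 0.3000·0.2000 = 0.0600 m before braking
robot covers 0.3000·0.3000 − ½·1.0000·0.3000² = 0.0450 m while stopping
human over T_r+T_s: 0.0000·(0.2000+0.3000) = 0.0000 m
margins: 0.0800+0.0400+0.0200 = 0.1400 m
sum ≈ 0.0600+0.0450+0.0000+0.1400 ≈ 0.2450 m = S ✓

v_R_max = 3/10 m/s = 0.3000 m/s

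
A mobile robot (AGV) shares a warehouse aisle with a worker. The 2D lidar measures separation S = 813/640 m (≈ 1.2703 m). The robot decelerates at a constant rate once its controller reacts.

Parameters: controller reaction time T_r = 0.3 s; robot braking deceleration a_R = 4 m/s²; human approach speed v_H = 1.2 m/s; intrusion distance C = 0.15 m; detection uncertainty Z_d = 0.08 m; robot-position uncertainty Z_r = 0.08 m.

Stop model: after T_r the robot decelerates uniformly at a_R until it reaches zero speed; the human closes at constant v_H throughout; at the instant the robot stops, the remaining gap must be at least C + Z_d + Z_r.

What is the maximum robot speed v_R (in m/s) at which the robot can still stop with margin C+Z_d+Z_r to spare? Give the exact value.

collect terms ⇒ (1/8)·v_R² + (3/5)·v_R + (-1921/3200) = 0
  disc = (3/5)² − 4·(1/8)·(-1921/3200) = 169/256 ; √disc = 13/16
  v_R = (−(3/5) + 13/16) / (2·(1/8)) = 17/20 m/s
check:
stop time T_s = (17/20)/4 = 0.2125 s
robot in T_r: 0.8500·0.3000 = 0.2550 m
braking distance = 0.8500²/(2·4.0000) = 0.0903 m
human over T_r+T_s: 1.2000·(0.3000+0.2125) = 0.6150 m
residual clearance needed = 0.1500+0.0800+0.0800 = 0.3100 m
sum ≈ 0.2550+0.0903+0.6150+0.3100 ≈ 1.2703 m = S ✓

v_R_max = 17/20 m/s = 0.8500 m/s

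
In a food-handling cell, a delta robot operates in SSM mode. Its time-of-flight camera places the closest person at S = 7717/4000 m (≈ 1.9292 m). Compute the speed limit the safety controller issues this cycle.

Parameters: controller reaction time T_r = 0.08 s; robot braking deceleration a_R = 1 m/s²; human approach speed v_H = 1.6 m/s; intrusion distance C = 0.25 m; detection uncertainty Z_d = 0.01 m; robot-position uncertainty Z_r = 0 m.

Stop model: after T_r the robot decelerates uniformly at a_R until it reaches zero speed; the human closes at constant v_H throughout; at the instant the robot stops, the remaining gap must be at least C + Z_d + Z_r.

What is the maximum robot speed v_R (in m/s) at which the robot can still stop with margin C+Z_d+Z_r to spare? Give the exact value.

quadratic (1/2)·v² + (42/25)·v + (-1233/800) = 0
  disc = (42/25)² − 4·(1/2)·(-1233/800) = 59049/10000 ; √disc = 243/100
  v_R = (−(42/25) + 243/100) / (2·(1/2)) = 3/4 m/s
check:
stop time T_s = (3/4)/1 = 0.7500 s
reaction-phase robot travel = 0.7500·0.0800 = 0.0600 m
robot covers 0.7500·0.7500 − ½·1.0000·0.7500² = 0.2812 m while stopping
human over T_r+T_s: 1.6000·(0.0800+0.7500) = 1.3280 m
margins: 0.2500+0.0100+0.0000 = 0.2600 m
sum ≈ 0.0600+0.2812+1.3280+0.2600 ≈ 1.9292 m = S ✓

v_R_max = 3/4 m/s = 0.7500 m/s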